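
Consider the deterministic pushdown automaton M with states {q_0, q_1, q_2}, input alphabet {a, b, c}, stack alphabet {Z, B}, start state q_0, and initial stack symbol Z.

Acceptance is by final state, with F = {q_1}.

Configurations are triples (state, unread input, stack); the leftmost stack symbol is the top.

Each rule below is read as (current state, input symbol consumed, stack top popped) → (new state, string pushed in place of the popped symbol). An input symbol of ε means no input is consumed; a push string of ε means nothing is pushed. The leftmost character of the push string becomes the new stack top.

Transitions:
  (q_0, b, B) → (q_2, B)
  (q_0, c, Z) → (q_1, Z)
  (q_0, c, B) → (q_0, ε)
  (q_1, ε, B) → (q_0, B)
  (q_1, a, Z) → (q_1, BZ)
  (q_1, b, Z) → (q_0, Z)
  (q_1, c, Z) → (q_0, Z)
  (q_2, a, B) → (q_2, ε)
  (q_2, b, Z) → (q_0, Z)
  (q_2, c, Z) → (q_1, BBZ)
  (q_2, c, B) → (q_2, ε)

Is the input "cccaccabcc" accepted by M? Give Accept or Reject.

(q_0, cccaccabcc, Z) ⊢ (q_1, ccaccabcc, Z) ⊢ (q_0, caccabcc, Z) ⊢ (q_1, accabcc, Z) ⊢ (q_1, ccabcc, BZ) ⊢ (q_0, ccabcc, BZ) ⊢ (q_0, cabcc, Z) ⊢ (q_1, abcc, Z) ⊢ (q_1, bcc, BZ) ⊢ (q_0, bcc, BZ) ⊢ (q_2, cc, BZ) ⊢ (q_2, c, Z) ⊢ (q_1, ε, BBZ)
All input consumed; state q_1 ∈ F.

Accept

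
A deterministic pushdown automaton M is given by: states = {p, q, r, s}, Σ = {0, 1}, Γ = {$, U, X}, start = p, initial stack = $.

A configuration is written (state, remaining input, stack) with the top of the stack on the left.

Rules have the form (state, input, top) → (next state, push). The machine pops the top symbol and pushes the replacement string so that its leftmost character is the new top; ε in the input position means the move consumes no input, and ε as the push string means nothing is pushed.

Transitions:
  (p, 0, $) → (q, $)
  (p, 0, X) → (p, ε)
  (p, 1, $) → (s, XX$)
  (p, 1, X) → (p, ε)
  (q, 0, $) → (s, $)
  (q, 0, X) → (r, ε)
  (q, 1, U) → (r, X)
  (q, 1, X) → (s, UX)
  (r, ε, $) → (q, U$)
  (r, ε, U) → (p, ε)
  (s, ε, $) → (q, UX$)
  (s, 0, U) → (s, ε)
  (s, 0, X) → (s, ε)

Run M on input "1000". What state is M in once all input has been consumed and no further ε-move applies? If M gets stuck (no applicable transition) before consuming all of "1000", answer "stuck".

(p, 1000, $)
  read 1, top $: go to s, push XX$ → (s, 000, XX$)
  read 0, top X: go to s, push ε → (s, 00, X$)
  read 0, top X: go to s, push ε → (s, 0, $)
  ε-move, top $: go to q, push UX$ → (q, 0, UX$)
No transition for (q, 0, top U); M blocks with input 0 remaining.

stuck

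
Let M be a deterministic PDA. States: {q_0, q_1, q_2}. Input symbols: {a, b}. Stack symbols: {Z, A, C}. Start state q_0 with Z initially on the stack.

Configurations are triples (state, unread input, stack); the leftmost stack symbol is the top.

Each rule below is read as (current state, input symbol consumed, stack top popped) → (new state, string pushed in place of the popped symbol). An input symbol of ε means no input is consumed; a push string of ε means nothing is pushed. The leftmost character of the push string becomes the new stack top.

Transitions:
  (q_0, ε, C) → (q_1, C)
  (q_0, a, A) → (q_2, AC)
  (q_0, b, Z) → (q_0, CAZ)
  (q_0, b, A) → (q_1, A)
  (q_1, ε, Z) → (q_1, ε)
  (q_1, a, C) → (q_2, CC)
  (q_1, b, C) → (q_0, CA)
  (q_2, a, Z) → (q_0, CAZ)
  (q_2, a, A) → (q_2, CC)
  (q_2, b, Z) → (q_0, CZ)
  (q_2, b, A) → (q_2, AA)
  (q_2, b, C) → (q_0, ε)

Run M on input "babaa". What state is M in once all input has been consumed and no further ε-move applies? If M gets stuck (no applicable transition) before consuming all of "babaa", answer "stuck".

(q_0, babaa, Z) ⊢ (q_0, abaa, CAZ) ⊢ (q_1, abaa, CAZ) ⊢ (q_2, baa, CCAZ) ⊢ (q_0, aa, CAZ) ⊢ (q_1, aa, CAZ) ⊢ (q_2, a, CCAZ)
No transition for (q_2, a, top C); M blocks with input a remaining.

stuck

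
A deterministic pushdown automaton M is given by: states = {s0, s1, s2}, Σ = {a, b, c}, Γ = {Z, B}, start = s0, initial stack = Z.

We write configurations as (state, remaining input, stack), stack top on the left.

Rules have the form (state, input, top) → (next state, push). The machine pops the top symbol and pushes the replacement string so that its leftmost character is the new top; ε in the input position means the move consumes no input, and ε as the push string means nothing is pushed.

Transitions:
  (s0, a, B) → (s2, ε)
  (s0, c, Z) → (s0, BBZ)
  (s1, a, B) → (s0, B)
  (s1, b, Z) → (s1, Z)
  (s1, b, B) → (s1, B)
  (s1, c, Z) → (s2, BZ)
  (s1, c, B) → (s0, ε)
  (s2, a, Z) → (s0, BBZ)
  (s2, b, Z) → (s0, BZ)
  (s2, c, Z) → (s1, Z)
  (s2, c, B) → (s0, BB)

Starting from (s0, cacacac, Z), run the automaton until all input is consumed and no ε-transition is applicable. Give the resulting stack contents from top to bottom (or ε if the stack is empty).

BBZ

(s0, cacacac, Z) ⊢ (s0, acacac, BBZ) ⊢ (s2, cacac, BZ) ⊢ (s0, acac, BBZ) ⊢ (s2, cac, BZ) ⊢ (s0, ac, BBZ) ⊢ (s2, c, BZ) ⊢ (s0, ε, BBZ)
All input consumed in state s0 with stack BBZ.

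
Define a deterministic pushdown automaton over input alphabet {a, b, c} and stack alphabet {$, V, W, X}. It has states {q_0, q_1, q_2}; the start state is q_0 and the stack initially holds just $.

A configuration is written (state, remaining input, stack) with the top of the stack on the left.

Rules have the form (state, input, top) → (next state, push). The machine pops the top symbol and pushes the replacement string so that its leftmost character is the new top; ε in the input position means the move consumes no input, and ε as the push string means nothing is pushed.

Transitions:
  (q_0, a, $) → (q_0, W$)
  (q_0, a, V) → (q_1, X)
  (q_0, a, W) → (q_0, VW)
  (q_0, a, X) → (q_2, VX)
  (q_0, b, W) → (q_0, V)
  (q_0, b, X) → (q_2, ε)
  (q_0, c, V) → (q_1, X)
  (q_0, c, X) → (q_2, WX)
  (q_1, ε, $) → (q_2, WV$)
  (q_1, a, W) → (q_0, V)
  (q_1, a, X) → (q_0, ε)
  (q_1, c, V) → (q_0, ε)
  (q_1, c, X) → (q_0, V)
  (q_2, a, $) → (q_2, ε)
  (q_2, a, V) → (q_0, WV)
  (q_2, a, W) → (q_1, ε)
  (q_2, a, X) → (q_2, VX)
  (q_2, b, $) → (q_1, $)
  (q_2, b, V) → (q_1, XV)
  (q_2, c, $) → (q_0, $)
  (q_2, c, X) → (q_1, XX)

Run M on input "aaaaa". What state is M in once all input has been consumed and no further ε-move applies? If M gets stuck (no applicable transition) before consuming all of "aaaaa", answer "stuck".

q_0

(q_0, aaaaa, $)
  read a, top $: go to q_0, push W$ → (q_0, aaaa, W$)
  read a, top W: go to q_0, push VW → (q_0, aaa, VW$)
  read a, top V: go to q_1, push X → (q_1, aa, XW$)
  read a, top X: go to q_0, push ε → (q_0, a, W$)
  read a, top W: go to q_0, push VW → (q_0, ε, VW$)
All input consumed; M is in state q_0.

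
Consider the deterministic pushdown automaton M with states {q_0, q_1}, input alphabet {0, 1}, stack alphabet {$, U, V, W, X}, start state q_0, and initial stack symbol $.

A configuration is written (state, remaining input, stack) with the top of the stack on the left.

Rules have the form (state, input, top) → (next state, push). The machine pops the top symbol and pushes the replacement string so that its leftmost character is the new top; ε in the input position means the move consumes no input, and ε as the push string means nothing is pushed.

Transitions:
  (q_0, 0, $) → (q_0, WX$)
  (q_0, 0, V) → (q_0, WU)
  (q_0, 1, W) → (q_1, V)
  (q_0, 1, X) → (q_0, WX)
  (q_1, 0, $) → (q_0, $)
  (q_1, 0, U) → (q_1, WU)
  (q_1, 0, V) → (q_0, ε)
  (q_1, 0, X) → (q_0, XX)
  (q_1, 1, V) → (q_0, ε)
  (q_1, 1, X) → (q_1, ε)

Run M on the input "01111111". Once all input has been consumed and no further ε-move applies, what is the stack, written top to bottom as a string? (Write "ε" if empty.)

(q_0, 01111111, $)
  read 0, top $: go to q_0, push WX$ → (q_0, 1111111, WX$)
  read 1, top W: go to q_1, push V → (q_1, 111111, VX$)
  read 1, top V: go to q_0, push ε → (q_0, 11111, X$)
  read 1, top X: go to q_0, push WX → (q_0, 1111, WX$)
  read 1, top W: go to q_1, push V → (q_1, 111, VX$)
  read 1, top V: go to q_0, push ε → (q_0, 11, X$)
  read 1, top X: go to q_0, push WX → (q_0, 1, WX$)
  read 1, top W: go to q_1, push V → (q_1, ε, VX$)
All input consumed in state q_1 with stack VX$.

VX$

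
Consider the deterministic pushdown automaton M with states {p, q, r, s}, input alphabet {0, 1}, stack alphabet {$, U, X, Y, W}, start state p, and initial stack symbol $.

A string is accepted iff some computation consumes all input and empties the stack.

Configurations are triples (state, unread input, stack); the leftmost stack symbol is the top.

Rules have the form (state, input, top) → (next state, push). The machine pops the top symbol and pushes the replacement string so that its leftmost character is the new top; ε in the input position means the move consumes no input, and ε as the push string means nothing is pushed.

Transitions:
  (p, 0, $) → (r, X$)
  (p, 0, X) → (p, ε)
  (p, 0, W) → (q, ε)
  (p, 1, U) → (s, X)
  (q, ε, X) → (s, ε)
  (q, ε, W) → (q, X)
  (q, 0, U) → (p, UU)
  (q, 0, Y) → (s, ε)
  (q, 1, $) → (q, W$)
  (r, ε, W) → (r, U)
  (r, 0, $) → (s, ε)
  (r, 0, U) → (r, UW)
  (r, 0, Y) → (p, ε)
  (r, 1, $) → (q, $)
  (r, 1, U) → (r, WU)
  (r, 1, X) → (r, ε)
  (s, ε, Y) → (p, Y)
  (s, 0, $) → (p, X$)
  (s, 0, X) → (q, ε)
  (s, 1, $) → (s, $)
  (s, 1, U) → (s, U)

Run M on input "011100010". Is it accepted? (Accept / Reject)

Accept

(p, 011100010, $)
  read 0, top $: go to r, push X$ → (r, 11100010, X$)
  read 1, top X: go to r, push ε → (r, 1100010, $)
  read 1, top $: go to q, push $ → (q, 100010, $)
  read 1, top $: go to q, push W$ → (q, 00010, W$)
  ε-move, top W: go to q, push X → (q, 00010, X$)
  ε-move, top X: go to s, push ε → (s, 00010, $)
  read 0, top $: go to p, push X$ → (p, 0010, X$)
  read 0, top X: go to p, push ε → (p, 010, $)
  read 0, top $: go to r, push X$ → (r, 10, X$)
  read 1, top X: go to r, push ε → (r, 0, $)
  read 0, top $: go to s, push ε → (s, ε, ε)
All input consumed and the stack is empty.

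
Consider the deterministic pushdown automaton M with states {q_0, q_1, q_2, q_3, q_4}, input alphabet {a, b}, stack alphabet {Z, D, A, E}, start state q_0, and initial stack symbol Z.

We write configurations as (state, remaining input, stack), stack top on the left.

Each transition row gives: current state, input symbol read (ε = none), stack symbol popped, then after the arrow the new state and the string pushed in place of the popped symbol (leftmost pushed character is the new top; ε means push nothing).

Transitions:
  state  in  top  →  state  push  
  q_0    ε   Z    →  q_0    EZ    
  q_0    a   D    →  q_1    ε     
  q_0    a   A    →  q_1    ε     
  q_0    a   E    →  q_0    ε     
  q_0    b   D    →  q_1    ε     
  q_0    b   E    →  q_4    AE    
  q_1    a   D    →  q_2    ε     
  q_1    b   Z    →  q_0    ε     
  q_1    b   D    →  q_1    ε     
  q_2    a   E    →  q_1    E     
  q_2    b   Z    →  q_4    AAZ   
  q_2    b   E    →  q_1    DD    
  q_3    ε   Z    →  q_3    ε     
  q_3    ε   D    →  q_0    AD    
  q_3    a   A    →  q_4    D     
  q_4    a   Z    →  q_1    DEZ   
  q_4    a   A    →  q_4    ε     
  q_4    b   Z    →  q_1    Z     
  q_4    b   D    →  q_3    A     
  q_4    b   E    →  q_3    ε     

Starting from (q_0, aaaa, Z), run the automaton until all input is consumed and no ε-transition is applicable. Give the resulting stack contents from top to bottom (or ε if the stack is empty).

(q_0, aaaa, Z)
  ε-move, top Z: go to q_0, push EZ → (q_0, aaaa, EZ)
  read a, top E: go to q_0, push ε → (q_0, aaa, Z)
  ε-move, top Z: go to q_0, push EZ → (q_0, aaa, EZ)
  read a, top E: go to q_0, push ε → (q_0, aa, Z)
  ε-move, top Z: go to q_0, push EZ → (q_0, aa, EZ)
  read a, top E: go to q_0, push ε → (q_0, a, Z)
  ε-move, top Z: go to q_0, push EZ → (q_0, a, EZ)
  read a, top E: go to q_0, push ε → (q_0, ε, Z)
  ε-move, top Z: go to q_0, push EZ → (q_0, ε, EZ)
All input consumed in state q_0 with stack EZ.

EZ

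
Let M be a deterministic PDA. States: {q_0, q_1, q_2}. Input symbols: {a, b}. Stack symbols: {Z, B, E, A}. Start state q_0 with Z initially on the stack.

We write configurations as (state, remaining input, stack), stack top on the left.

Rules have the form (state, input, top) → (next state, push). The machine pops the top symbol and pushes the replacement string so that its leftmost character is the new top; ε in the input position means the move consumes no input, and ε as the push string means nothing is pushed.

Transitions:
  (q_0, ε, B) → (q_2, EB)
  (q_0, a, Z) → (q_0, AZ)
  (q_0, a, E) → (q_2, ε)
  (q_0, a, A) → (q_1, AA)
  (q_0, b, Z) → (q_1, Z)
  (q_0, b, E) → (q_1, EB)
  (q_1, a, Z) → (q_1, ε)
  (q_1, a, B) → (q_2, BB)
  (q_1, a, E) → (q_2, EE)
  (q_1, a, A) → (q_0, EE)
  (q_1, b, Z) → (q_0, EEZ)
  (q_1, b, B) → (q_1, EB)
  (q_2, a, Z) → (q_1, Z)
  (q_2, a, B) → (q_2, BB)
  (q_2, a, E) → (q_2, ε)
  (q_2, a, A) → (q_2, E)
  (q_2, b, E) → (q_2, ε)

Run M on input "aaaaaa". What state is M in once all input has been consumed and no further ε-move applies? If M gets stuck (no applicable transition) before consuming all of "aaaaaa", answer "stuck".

(q_0, aaaaaa, Z)
  read a, top Z: go to q_0, push AZ → (q_0, aaaaa, AZ)
  read a, top A: go to q_1, push AA → (q_1, aaaa, AAZ)
  read a, top A: go to q_0, push EE → (q_0, aaa, EEAZ)
  read a, top E: go to q_2, push ε → (q_2, aa, EAZ)
  read a, top E: go to q_2, push ε → (q_2, a, AZ)
  read a, top A: go to q_2, push E → (q_2, ε, EZ)
All input consumed; M is in state q_2.

q_2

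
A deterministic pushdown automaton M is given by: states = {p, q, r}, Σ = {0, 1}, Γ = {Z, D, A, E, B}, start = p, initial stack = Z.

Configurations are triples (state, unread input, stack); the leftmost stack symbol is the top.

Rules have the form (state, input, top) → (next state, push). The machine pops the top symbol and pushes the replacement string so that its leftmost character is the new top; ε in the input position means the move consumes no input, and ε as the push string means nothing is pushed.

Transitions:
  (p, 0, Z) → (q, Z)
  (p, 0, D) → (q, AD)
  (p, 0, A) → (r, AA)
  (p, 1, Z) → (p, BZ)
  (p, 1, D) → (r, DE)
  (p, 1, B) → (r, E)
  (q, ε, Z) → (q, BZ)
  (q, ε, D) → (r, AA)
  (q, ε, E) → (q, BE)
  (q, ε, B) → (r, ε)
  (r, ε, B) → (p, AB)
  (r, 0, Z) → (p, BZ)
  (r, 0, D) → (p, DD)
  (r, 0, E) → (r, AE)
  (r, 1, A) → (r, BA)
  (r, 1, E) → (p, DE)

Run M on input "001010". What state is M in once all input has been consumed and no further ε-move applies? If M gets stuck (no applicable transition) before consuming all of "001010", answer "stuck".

r

(p, 001010, Z)
  read 0, top Z: go to q, push Z → (q, 01010, Z)
  ε-move, top Z: go to q, push BZ → (q, 01010, BZ)
  ε-move, top B: go to r, push ε → (r, 01010, Z)
  read 0, top Z: go to p, push BZ → (p, 1010, BZ)
  read 1, top B: go to r, push E → (r, 010, EZ)
  read 0, top E: go to r, push AE → (r, 10, AEZ)
  read 1, top A: go to r, push BA → (r, 0, BAEZ)
  ε-move, top B: go to p, push AB → (p, 0, ABAEZ)
  read 0, top A: go to r, push AA → (r, ε, AABAEZ)
All input consumed; M is in state r.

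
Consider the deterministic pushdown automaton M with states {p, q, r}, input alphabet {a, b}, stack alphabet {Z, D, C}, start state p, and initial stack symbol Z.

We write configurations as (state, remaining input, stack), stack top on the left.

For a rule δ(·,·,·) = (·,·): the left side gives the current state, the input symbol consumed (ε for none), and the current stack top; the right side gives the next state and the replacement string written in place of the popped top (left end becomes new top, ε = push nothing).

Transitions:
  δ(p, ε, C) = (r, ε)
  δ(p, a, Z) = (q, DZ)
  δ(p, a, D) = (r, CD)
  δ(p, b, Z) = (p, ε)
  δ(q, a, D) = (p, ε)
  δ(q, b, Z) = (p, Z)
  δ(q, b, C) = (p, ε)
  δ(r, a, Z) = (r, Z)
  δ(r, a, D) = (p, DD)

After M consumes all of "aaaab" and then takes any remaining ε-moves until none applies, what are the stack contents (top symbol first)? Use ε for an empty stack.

(p, aaaab, Z)
  read a, top Z: go to q, push DZ → (q, aaab, DZ)
  read a, top D: go to p, push ε → (p, aab, Z)
  read a, top Z: go to q, push DZ → (q, ab, DZ)
  read a, top D: go to p, push ε → (p, b, Z)
  read b, top Z: go to p, push ε → (p, ε, ε)
All input consumed in state p with stack ε.

ε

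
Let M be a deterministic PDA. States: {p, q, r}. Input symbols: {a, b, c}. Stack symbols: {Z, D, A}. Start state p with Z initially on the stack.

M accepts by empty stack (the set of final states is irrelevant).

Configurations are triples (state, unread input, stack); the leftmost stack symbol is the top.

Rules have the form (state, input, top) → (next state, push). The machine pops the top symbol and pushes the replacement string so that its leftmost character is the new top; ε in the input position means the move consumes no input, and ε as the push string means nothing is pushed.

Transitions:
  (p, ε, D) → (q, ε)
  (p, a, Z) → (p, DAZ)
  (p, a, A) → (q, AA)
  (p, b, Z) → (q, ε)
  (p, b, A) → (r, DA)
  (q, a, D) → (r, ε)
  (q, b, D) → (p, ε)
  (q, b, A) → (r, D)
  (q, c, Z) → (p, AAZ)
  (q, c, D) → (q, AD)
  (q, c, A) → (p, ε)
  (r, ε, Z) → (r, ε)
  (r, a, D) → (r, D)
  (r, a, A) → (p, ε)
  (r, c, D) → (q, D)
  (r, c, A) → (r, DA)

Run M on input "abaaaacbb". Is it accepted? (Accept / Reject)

Accept

(p, abaaaacbb, Z) ⊢ (p, baaaacbb, DAZ) ⊢ (q, baaaacbb, AZ) ⊢ (r, aaaacbb, DZ) ⊢ (r, aaacbb, DZ) ⊢ (r, aacbb, DZ) ⊢ (r, acbb, DZ) ⊢ (r, cbb, DZ) ⊢ (q, bb, DZ) ⊢ (p, b, Z) ⊢ (q, ε, ε)
All input consumed and the stack is empty.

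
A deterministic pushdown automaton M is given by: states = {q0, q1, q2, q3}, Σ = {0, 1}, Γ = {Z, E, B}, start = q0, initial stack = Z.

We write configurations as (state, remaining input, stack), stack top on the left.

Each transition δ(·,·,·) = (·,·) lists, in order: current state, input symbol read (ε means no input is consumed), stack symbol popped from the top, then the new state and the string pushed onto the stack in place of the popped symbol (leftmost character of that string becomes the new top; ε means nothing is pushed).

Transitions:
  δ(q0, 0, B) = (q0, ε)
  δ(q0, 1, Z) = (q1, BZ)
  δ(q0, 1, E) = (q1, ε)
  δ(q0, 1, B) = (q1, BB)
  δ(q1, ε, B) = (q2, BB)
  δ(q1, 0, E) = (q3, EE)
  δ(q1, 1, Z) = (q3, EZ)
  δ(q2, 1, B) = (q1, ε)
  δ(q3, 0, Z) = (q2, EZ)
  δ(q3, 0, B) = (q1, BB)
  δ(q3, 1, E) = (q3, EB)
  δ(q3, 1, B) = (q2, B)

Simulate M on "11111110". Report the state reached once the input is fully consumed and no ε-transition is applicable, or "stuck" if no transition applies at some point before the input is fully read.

stuck

(q0, 11111110, Z) ⊢ (q1, 1111110, BZ) ⊢ (q2, 1111110, BBZ) ⊢ (q1, 111110, BZ) ⊢ (q2, 111110, BBZ) ⊢ (q1, 11110, BZ) ⊢ (q2, 11110, BBZ) ⊢ (q1, 1110, BZ) ⊢ (q2, 1110, BBZ) ⊢ (q1, 110, BZ) ⊢ (q2, 110, BBZ) ⊢ (q1, 10, BZ) ⊢ (q2, 10, BBZ) ⊢ (q1, 0, BZ) ⊢ (q2, 0, BBZ)
No transition for (q2, 0, top B); M blocks with input 0 remaining.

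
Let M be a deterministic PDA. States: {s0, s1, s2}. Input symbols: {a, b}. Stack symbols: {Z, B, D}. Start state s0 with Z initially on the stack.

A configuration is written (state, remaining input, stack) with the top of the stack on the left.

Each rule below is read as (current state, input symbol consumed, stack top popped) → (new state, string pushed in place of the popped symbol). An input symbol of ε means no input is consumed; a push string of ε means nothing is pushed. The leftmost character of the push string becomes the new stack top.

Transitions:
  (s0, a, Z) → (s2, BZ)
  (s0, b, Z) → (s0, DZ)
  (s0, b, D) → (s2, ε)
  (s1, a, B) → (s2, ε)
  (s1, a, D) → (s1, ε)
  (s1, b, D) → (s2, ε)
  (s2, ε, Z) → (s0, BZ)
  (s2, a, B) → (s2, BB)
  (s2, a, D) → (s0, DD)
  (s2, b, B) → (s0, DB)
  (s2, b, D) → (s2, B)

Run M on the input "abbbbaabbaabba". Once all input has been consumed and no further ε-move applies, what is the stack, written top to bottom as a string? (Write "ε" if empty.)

BBBBBBZ

(s0, abbbbaabbaabba, Z) ⊢ (s2, bbbbaabbaabba, BZ) ⊢ (s0, bbbaabbaabba, DBZ) ⊢ (s2, bbaabbaabba, BZ) ⊢ (s0, baabbaabba, DBZ) ⊢ (s2, aabbaabba, BZ) ⊢ (s2, abbaabba, BBZ) ⊢ (s2, bbaabba, BBBZ) ⊢ (s0, baabba, DBBBZ) ⊢ (s2, aabba, BBBZ) ⊢ (s2, abba, BBBBZ) ⊢ (s2, bba, BBBBBZ) ⊢ (s0, ba, DBBBBBZ) ⊢ (s2, a, BBBBBZ) ⊢ (s2, ε, BBBBBBZ)
All input consumed in state s2 with stack BBBBBBZ.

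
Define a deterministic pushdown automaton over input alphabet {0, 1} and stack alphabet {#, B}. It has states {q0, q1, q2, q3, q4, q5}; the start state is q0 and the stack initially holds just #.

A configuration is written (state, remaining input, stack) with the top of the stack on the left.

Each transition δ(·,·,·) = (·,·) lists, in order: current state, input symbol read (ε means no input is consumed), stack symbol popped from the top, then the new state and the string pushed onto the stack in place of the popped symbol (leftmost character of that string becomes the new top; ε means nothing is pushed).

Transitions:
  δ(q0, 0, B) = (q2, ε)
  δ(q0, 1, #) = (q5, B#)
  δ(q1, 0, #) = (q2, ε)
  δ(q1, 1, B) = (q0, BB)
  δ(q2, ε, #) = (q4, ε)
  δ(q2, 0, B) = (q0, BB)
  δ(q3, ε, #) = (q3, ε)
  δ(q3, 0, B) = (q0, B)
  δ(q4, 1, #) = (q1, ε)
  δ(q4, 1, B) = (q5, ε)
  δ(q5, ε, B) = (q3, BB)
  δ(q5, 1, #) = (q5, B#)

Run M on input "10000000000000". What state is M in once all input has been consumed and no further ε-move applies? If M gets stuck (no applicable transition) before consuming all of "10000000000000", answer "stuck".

q0

(q0, 10000000000000, #)
  read 1, top #: go to q5, push B# → (q5, 0000000000000, B#)
  ε-move, top B: go to q3, push BB → (q3, 0000000000000, BB#)
  read 0, top B: go to q0, push B → (q0, 000000000000, BB#)
  read 0, top B: go to q2, push ε → (q2, 00000000000, B#)
  read 0, top B: go to q0, push BB → (q0, 0000000000, BB#)
  read 0, top B: go to q2, push ε → (q2, 000000000, B#)
  read 0, top B: go to q0, push BB → (q0, 00000000, BB#)
  read 0, top B: go to q2, push ε → (q2, 0000000, B#)
  read 0, top B: go to q0, push BB → (q0, 000000, BB#)
  read 0, top B: go to q2, push ε → (q2, 00000, B#)
  read 0, top B: go to q0, push BB → (q0, 0000, BB#)
  read 0, top B: go to q2, push ε → (q2, 000, B#)
  read 0, top B: go to q0, push BB → (q0, 00, BB#)
  read 0, top B: go to q2, push ε → (q2, 0, B#)
  read 0, top B: go to q0, push BB → (q0, ε, BB#)
All input consumed; M is in state q0.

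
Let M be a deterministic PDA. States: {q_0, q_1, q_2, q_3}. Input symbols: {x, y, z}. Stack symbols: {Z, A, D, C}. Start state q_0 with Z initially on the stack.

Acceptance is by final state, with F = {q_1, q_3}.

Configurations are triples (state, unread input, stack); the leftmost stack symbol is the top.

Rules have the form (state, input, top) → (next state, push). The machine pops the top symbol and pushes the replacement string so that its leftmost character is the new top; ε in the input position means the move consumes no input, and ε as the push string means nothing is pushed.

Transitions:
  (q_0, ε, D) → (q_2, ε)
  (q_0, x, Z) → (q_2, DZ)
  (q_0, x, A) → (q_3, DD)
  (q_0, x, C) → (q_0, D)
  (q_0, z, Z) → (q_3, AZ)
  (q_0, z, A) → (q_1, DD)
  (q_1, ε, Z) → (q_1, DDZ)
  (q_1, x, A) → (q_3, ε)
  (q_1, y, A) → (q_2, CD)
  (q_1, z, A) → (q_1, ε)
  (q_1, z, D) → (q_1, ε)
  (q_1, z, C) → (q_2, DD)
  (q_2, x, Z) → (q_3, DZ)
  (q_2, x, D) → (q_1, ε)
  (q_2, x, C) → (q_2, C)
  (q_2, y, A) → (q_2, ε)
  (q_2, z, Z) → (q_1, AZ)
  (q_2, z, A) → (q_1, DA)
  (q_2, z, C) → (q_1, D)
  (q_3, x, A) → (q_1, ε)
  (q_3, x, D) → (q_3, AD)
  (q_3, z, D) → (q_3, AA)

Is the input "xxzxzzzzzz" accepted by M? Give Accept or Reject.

Reject

(q_0, xxzxzzzzzz, Z) ⊢ (q_2, xzxzzzzzz, DZ) ⊢ (q_1, zxzzzzzz, Z) ⊢ (q_1, zxzzzzzz, DDZ) ⊢ (q_1, xzzzzzz, DZ)
No transition applies at (q_1, xzzzzzz, DZ); input not fully consumed.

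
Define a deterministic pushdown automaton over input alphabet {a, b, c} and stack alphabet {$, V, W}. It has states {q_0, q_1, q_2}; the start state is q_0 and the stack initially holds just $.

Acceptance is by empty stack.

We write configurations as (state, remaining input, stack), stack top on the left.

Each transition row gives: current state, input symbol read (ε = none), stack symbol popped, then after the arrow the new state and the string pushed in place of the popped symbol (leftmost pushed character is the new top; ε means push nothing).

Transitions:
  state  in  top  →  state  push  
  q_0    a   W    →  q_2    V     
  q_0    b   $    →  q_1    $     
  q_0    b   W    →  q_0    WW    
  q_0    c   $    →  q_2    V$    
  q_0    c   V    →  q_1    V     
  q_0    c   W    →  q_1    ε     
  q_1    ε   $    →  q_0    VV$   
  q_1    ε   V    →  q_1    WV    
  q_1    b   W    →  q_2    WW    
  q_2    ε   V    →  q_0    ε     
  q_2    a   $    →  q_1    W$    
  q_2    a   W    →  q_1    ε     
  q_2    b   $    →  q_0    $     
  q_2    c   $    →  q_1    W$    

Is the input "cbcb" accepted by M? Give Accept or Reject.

Reject

(q_0, cbcb, $) ⊢ (q_2, bcb, V$) ⊢ (q_0, bcb, $) ⊢ (q_1, cb, $) ⊢ (q_0, cb, VV$) ⊢ (q_1, b, VV$) ⊢ (q_1, b, WVV$) ⊢ (q_2, ε, WWVV$)
All input consumed; stack is WWVV$, not empty, and no further ε-move applies.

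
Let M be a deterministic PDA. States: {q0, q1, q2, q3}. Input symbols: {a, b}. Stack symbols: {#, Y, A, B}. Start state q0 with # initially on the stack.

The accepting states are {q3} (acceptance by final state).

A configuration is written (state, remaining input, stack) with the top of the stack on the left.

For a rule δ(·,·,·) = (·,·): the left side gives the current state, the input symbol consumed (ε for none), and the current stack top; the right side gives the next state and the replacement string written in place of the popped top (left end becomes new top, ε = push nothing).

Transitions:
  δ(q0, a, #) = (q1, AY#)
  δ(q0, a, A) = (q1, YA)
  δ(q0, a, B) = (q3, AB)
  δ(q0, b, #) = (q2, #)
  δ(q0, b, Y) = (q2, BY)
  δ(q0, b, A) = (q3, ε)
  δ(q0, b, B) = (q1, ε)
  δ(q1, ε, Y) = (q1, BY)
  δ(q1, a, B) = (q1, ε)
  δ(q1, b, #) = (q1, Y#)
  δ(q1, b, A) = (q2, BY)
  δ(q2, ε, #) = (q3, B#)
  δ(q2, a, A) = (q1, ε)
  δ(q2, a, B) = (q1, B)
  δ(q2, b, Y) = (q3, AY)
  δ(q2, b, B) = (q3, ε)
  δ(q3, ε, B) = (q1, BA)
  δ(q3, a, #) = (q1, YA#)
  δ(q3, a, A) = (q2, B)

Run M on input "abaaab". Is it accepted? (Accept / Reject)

Reject

(q0, abaaab, #) ⊢ (q1, baaab, AY#) ⊢ (q2, aaab, BYY#) ⊢ (q1, aab, BYY#) ⊢ (q1, ab, YY#) ⊢ (q1, ab, BYY#) ⊢ (q1, b, YY#) ⊢ (q1, b, BYY#)
No transition applies at (q1, b, BYY#); input not fully consumed.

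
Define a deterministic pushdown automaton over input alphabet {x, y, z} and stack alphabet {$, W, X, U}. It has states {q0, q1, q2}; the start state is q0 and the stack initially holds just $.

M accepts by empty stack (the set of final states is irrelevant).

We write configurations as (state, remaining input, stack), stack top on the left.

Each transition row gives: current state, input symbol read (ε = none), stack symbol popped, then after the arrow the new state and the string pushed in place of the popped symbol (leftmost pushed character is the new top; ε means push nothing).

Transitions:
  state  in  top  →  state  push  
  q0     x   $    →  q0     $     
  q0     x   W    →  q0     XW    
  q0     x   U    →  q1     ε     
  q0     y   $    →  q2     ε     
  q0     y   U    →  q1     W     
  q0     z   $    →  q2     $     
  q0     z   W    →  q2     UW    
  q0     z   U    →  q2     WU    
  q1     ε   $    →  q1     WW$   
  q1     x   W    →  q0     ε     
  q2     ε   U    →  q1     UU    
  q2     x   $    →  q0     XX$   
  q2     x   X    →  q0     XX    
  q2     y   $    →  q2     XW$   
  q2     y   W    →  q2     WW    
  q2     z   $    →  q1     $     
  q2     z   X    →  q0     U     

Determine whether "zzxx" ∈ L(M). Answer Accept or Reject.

(q0, zzxx, $)
  read z, top $: go to q2, push $ → (q2, zxx, $)
  read z, top $: go to q1, push $ → (q1, xx, $)
  ε-move, top $: go to q1, push WW$ → (q1, xx, WW$)
  read x, top W: go to q0, push ε → (q0, x, W$)
  read x, top W: go to q0, push XW → (q0, ε, XW$)
All input consumed; stack is XW$, not empty, and no further ε-move applies.

Reject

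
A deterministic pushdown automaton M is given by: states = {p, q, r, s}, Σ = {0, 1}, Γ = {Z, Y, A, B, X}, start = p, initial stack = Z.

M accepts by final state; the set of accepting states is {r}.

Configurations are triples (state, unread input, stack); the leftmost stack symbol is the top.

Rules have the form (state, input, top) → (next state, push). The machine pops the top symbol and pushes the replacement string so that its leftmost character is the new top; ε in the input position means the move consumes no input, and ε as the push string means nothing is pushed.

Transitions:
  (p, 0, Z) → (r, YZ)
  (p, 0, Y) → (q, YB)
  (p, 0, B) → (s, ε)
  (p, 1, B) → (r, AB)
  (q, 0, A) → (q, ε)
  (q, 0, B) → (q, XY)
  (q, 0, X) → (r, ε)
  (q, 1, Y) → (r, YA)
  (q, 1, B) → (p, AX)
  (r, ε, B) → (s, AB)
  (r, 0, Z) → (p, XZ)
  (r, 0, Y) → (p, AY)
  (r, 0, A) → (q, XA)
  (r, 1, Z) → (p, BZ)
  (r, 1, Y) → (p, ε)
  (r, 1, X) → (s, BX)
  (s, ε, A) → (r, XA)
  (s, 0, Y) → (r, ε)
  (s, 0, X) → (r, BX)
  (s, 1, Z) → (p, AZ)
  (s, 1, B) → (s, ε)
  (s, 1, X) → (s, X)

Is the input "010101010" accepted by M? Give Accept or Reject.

Accept

(p, 010101010, Z)
  read 0, top Z: go to r, push YZ → (r, 10101010, YZ)
  read 1, top Y: go to p, push ε → (p, 0101010, Z)
  read 0, top Z: go to r, push YZ → (r, 101010, YZ)
  read 1, top Y: go to p, push ε → (p, 01010, Z)
  read 0, top Z: go to r, push YZ → (r, 1010, YZ)
  read 1, top Y: go to p, push ε → (p, 010, Z)
  read 0, top Z: go to r, push YZ → (r, 10, YZ)
  read 1, top Y: go to p, push ε → (p, 0, Z)
  read 0, top Z: go to r, push YZ → (r, ε, YZ)
All input consumed; state r ∈ F.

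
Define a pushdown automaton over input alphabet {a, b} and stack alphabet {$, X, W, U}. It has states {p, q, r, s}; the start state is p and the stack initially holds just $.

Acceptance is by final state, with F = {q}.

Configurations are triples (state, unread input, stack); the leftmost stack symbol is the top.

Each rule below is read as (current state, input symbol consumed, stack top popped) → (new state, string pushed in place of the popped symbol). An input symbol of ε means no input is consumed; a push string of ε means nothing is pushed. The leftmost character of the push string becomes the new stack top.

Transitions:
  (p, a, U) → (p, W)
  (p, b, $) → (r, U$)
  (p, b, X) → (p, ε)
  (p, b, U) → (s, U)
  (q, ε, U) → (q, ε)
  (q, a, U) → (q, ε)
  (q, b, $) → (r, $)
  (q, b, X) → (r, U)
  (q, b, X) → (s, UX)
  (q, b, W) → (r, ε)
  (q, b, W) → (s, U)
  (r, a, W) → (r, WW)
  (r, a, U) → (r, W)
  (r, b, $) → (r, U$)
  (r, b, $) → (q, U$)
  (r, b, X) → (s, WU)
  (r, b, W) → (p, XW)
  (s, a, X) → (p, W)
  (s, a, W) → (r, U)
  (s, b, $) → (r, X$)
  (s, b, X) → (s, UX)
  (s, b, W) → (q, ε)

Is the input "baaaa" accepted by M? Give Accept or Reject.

No computation consumes all input and reaches a final state.

Reject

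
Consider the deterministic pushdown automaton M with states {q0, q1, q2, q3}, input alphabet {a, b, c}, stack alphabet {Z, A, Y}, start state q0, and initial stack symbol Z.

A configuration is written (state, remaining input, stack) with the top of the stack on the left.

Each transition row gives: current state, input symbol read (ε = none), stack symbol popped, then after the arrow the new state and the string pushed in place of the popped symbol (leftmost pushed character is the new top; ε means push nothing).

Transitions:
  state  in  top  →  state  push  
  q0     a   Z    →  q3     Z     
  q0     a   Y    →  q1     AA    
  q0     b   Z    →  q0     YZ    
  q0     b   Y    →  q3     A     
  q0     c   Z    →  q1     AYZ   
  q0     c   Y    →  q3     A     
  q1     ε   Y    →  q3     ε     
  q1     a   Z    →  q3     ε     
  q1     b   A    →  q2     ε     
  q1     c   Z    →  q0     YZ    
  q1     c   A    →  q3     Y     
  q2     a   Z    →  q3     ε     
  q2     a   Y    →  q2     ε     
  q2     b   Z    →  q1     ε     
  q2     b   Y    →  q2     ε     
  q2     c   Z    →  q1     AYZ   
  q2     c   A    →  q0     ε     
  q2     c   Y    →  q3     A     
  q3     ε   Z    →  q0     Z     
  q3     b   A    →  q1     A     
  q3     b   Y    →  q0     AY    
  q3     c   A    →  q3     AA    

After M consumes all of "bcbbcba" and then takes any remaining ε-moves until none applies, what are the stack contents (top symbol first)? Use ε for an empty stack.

Z

(q0, bcbbcba, Z)
  read b, top Z: go to q0, push YZ → (q0, cbbcba, YZ)
  read c, top Y: go to q3, push A → (q3, bbcba, AZ)
  read b, top A: go to q1, push A → (q1, bcba, AZ)
  read b, top A: go to q2, push ε → (q2, cba, Z)
  read c, top Z: go to q1, push AYZ → (q1, ba, AYZ)
  read b, top A: go to q2, push ε → (q2, a, YZ)
  read a, top Y: go to q2, push ε → (q2, ε, Z)
All input consumed in state q2 with stack Z.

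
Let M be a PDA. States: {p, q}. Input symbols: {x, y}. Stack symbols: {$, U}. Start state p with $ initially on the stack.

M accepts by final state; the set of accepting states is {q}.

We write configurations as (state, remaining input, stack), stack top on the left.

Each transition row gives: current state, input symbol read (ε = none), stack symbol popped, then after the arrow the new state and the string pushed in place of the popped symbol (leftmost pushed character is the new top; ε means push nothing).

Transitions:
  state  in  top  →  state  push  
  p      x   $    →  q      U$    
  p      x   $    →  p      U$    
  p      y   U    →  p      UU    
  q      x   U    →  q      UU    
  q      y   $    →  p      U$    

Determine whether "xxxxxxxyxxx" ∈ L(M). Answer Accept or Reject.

Reject

No computation consumes all input and reaches a final state.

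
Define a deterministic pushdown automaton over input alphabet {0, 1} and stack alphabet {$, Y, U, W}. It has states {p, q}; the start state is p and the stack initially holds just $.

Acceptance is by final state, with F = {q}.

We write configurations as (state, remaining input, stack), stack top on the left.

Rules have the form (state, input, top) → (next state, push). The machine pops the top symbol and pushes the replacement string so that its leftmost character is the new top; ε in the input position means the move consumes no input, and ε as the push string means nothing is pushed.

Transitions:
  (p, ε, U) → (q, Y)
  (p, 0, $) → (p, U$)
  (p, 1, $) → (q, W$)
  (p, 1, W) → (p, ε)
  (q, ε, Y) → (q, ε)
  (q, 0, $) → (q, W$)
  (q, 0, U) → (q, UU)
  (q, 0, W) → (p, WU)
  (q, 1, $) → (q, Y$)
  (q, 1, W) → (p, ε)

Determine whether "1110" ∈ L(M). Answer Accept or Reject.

Reject

(p, 1110, $)
  read 1, top $: go to q, push W$ → (q, 110, W$)
  read 1, top W: go to p, push ε → (p, 10, $)
  read 1, top $: go to q, push W$ → (q, 0, W$)
  read 0, top W: go to p, push WU → (p, ε, WU$)
All input consumed; state p ∉ F and no further ε-move applies.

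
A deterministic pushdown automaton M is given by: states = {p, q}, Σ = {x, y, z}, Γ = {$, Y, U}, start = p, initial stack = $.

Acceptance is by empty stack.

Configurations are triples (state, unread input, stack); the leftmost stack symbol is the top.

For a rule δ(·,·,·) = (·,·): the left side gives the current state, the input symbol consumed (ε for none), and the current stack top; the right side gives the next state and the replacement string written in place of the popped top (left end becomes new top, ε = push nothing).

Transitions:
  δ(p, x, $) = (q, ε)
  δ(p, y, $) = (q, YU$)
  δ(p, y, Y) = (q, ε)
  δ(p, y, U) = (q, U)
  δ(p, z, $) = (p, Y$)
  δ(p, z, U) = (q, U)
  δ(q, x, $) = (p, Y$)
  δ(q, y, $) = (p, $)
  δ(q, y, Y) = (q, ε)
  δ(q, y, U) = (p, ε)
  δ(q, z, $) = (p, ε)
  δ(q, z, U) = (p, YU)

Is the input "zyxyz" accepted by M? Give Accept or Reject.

(p, zyxyz, $)
  read z, top $: go to p, push Y$ → (p, yxyz, Y$)
  read y, top Y: go to q, push ε → (q, xyz, $)
  read x, top $: go to p, push Y$ → (p, yz, Y$)
  read y, top Y: go to q, push ε → (q, z, $)
  read z, top $: go to p, push ε → (p, ε, ε)
All input consumed and the stack is empty.

Accept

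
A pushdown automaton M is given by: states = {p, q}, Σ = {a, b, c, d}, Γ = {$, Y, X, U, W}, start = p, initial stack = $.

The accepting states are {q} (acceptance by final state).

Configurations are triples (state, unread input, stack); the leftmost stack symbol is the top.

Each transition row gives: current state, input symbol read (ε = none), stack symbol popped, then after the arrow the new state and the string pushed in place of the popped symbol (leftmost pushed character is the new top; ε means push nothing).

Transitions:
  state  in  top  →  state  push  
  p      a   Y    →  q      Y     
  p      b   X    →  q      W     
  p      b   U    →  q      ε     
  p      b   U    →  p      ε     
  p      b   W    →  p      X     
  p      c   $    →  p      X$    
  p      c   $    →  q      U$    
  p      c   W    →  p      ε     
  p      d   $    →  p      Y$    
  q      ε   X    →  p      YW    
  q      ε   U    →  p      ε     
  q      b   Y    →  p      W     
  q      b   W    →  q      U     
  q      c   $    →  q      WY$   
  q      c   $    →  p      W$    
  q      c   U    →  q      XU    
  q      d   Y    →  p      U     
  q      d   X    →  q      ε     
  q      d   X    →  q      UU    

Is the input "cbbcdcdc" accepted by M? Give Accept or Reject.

One accepting computation: (p, cbbcdcdc, $) ⊢ (p, bbcdcdc, X$) ⊢ (q, bcdcdc, W$) ⊢ (q, cdcdc, U$) ⊢ (q, dcdc, XU$) ⊢ (q, cdc, U$) ⊢ (q, dc, XU$) ⊢ (q, c, U$) ⊢ (q, ε, XU$)
All input consumed and state q ∈ F.

Accept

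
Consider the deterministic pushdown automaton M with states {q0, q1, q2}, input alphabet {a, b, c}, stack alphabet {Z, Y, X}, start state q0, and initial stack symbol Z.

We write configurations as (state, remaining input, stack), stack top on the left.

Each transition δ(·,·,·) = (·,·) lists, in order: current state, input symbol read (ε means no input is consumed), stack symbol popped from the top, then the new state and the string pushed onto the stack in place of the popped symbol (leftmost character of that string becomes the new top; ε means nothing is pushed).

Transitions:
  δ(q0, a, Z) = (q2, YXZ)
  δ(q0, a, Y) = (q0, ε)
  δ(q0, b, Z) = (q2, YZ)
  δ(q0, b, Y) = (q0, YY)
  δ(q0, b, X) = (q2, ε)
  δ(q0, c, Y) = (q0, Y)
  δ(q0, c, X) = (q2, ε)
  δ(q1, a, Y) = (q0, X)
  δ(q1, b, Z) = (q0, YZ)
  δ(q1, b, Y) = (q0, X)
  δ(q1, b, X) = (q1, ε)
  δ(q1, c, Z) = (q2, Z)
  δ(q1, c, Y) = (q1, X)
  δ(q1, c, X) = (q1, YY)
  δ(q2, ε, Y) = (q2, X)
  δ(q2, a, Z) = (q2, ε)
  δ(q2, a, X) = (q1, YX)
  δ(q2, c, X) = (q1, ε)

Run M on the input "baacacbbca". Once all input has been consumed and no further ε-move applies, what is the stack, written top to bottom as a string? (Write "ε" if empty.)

ε

(q0, baacacbbca, Z) ⊢ (q2, aacacbbca, YZ) ⊢ (q2, aacacbbca, XZ) ⊢ (q1, acacbbca, YXZ) ⊢ (q0, cacbbca, XXZ) ⊢ (q2, acbbca, XZ) ⊢ (q1, cbbca, YXZ) ⊢ (q1, bbca, XXZ) ⊢ (q1, bca, XZ) ⊢ (q1, ca, Z) ⊢ (q2, a, Z) ⊢ (q2, ε, ε)
All input consumed in state q2 with stack ε.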